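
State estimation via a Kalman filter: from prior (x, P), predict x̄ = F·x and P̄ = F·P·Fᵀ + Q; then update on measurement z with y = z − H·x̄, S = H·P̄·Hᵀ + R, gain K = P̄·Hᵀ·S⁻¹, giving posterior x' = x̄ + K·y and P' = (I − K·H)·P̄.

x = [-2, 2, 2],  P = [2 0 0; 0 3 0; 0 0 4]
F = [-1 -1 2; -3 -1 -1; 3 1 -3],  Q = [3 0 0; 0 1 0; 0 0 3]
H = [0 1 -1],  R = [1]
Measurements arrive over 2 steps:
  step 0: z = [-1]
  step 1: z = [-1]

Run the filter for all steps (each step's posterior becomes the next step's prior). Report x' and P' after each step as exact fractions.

step 0: x' = [-22/105, -7/3, -51/35], P' = [1364/105 -31/3 -373/35; -31/3 43/3 14; -373/35 14 513/35]
step 1: x' = [-81103/50861, 178371/50861, 228811/50861], P' = [500174/50861 -593532/50861 -609048/50861; -593532/50861 1215568/50861 1203999/50861; -609048/50861 1203999/50861 1243186/50861]

step 0: x̄ = F·x = [4, 2, -10]
step 0: P̄ = F·P·Fᵀ + Q = [24 1 -33; 1 26 -9; -33 -9 60]
step 0: y = z − H·x̄ = [-13]
step 0: S = H·P̄·Hᵀ + R = [105]
step 0: K = P̄·Hᵀ·S⁻¹ = [34/105; 1/3; -23/35]
step 0: x' = x̄ + K·y = [-22/105, -7/3, -51/35]
step 0: P' = (I − K·H)·P̄ = [1364/105 -31/3 -373/35; -31/3 43/3 14; -373/35 14 513/35]
step 1: x̄ = F·x = [-13/35, 464/105, 148/105]
step 1: P̄ = F·P·Fᵀ + Q = [1922/35 768/35 -4404/35; 768/35 5141/105 -6428/105; -4404/35 -6428/105 32759/105]
step 1: y = z − H·x̄ = [-421/105]
step 1: S = H·P̄·Hᵀ + R = [50861/105]
step 1: K = P̄·Hᵀ·S⁻¹ = [15516/50861; 11569/50861; -39187/50861]
step 1: x' = x̄ + K·y = [-81103/50861, 178371/50861, 228811/50861]
step 1: P' = (I − K·H)·P̄ = [500174/50861 -593532/50861 -609048/50861; -593532/50861 1215568/50861 1203999/50861; -609048/50861 1203999/50861 1243186/50861]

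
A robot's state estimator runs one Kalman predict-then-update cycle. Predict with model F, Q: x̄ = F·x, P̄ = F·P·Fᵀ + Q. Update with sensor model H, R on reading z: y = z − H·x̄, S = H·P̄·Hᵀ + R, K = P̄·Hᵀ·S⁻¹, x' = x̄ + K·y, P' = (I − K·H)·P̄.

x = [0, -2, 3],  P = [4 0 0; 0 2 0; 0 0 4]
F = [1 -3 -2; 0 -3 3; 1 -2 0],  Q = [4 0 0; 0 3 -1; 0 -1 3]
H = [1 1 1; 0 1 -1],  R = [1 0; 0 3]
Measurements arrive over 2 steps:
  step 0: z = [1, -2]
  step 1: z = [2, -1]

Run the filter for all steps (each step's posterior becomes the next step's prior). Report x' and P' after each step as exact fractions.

step 0: x' = [894/7921, -1539/7921, 9260/7921], P' = [67622/7921 -38954/7921 -25472/7921; -38954/7921 29633/7921 11687/7921; -25472/7921 11687/7921 16091/7921]
step 1: x' = [-599987/5748880, 2257693/2874440, 96603/71861], P' = [565538977/103479840 -163102343/51739920 -2425697/1293498; -163102343/51739920 70058617/25869960 463432/646749; -2425697/1293498 463432/646749 934969/646749]

step 0: x̄ = F·x = [0, 15, 4]
step 0: P̄ = F·P·Fᵀ + Q = [42 -6 16; -6 57 11; 16 11 15]
step 0: y = z − H·x̄ = [-18, -13]
step 0: S = H·P̄·Hᵀ + R = [157 20; 20 53]
step 0: K = P̄·Hᵀ·S⁻¹ = [3196/7921 -4494/7921; 2366/7921 5982/7921; 2306/7921 -1468/7921]
step 0: x' = x̄ + K·y = [894/7921, -1539/7921, 9260/7921]
step 0: P' = (I − K·H)·P̄ = [67622/7921 -38954/7921 -25472/7921; -38954/7921 29633/7921 11687/7921; -25472/7921 11687/7921 16091/7921]
step 1: x̄ = F·x = [-13009/7921, 32397/7921, 3972/7921]
step 1: P̄ = F·P·Fᵀ + Q = [906223/7921 175536/7921 537882/7921; 175536/7921 224913/7921 140201/7921; 537882/7921 140201/7921 365733/7921]
step 1: y = z − H·x̄ = [-7518/7921, -36346/7921]
step 1: S = H·P̄·Hᵀ + R = [3212028/7921 -503166/7921; -503166/7921 334007/7921]
step 1: K = P̄·Hᵀ·S⁻¹ = [45278531/103479840 -7341607/17246640; 14089451/51739920 5724593/8623320; 371105/1293498 -52393/215583]
step 1: x' = x̄ + K·y = [-599987/5748880, 2257693/2874440, 96603/71861]
step 1: P' = (I − K·H)·P̄ = [565538977/103479840 -163102343/51739920 -2425697/1293498; -163102343/51739920 70058617/25869960 463432/646749; -2425697/1293498 463432/646749 934969/646749]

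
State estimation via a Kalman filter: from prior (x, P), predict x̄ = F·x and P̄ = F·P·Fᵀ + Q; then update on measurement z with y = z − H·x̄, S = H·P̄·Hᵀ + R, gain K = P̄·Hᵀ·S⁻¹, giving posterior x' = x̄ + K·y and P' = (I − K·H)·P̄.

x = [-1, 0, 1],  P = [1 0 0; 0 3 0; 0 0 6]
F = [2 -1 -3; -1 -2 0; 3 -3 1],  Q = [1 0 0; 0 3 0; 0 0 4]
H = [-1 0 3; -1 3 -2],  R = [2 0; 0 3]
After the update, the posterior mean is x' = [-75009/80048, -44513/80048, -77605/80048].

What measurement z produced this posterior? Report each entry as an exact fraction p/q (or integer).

z = [-2, 1]

x̄ = F·x = [-5, 1, -2]
P̄ = F·P·Fᵀ + Q = [62 4 -3; 4 16 15; -3 15 46]
S = H·P̄·Hᵀ + R = [496 -88; -88 177]
K = P̄·Hᵀ·S⁻¹ = [-16439/80048 -3509/10006; 8489/80048 1319/10006; 21085/80048 -1177/10006]
x' − x̄ = [325231/80048, -124561/80048, 82491/80048] = K·y
y = (KᵀK)⁻¹·Kᵀ·(x' − x̄) = [-1, -11]
z = y + H·x̄ = [-1, -11] + [-1, 12] = [-2, 1]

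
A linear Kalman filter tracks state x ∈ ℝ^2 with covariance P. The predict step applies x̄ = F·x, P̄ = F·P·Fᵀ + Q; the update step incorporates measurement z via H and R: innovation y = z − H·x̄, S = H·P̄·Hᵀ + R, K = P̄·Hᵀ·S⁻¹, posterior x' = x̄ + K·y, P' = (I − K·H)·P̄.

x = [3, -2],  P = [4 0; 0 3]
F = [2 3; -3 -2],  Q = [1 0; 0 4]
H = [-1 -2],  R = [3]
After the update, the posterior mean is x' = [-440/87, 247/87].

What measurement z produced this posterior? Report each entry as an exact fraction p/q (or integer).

z = [-1]

x̄ = F·x = [0, -5]
P̄ = F·P·Fᵀ + Q = [44 -42; -42 52]
S = H·P̄·Hᵀ + R = [87]
K = P̄·Hᵀ·S⁻¹ = [40/87; -62/87]
x' − x̄ = [-440/87, 682/87] = K·y
y = (KᵀK)⁻¹·Kᵀ·(x' − x̄) = [-11]
z = y + H·x̄ = [-11] + [10] = [-1]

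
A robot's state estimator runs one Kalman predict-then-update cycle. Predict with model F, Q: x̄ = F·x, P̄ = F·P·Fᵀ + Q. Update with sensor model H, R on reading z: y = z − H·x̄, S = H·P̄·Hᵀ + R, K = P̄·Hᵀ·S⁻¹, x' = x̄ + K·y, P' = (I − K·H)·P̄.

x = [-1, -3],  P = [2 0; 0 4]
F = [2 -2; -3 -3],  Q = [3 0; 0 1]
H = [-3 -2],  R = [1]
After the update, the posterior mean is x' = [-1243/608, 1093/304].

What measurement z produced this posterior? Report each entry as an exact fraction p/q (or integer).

x̄ = F·x = [4, 12]
P̄ = F·P·Fᵀ + Q = [27 12; 12 55]
S = H·P̄·Hᵀ + R = [608]
K = P̄·Hᵀ·S⁻¹ = [-105/608; -73/304]
x' − x̄ = [-3675/608, -2555/304] = K·y
y = (KᵀK)⁻¹·Kᵀ·(x' − x̄) = [35]
z = y + H·x̄ = [35] + [-36] = [-1]

z = [-1]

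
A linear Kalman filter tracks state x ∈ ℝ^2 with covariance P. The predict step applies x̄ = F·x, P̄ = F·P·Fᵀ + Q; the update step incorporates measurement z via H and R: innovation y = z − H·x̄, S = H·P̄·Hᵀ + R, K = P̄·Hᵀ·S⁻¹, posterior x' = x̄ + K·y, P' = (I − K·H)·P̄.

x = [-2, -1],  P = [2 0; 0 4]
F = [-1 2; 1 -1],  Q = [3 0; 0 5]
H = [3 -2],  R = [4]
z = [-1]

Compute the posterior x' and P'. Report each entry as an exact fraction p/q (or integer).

x' = [-83/119, -67/119]
P' = [608/357 746/357; 746/357 1223/357]

x̄ = F·x = [0, -1]
P̄ = F·P·Fᵀ + Q = [21 -10; -10 11]
y = z − H·x̄ = [-3]
S = H·P̄·Hᵀ + R = [357]
K = P̄·Hᵀ·S⁻¹ = [83/357; -52/357]
x' = x̄ + K·y = [-83/119, -67/119]
P' = (I − K·H)·P̄ = [608/357 746/357; 746/357 1223/357]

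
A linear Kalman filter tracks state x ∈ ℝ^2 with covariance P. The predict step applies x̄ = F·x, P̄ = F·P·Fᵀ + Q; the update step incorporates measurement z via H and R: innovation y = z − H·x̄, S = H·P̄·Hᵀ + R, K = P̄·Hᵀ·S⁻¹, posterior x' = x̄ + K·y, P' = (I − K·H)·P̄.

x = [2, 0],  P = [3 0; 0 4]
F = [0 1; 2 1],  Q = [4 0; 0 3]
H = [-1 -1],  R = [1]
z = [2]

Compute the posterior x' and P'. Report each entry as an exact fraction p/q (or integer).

x̄ = F·x = [0, 4]
P̄ = F·P·Fᵀ + Q = [8 4; 4 19]
y = z − H·x̄ = [6]
S = H·P̄·Hᵀ + R = [36]
K = P̄·Hᵀ·S⁻¹ = [-1/3; -23/36]
x' = x̄ + K·y = [-2, 1/6]
P' = (I − K·H)·P̄ = [4 -11/3; -11/3 155/36]

x' = [-2, 1/6]
P' = [4 -11/3; -11/3 155/36]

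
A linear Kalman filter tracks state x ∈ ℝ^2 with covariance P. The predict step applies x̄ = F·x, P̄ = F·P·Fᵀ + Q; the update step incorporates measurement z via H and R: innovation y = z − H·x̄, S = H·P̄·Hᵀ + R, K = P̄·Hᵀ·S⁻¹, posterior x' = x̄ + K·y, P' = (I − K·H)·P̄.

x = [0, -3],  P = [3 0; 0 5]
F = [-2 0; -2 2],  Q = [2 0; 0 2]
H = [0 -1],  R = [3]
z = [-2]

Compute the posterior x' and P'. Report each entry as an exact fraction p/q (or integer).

x' = [96/37, 50/37]
P' = [374/37 36/37; 36/37 102/37]

x̄ = F·x = [0, -6]
P̄ = F·P·Fᵀ + Q = [14 12; 12 34]
y = z − H·x̄ = [-8]
S = H·P̄·Hᵀ + R = [37]
K = P̄·Hᵀ·S⁻¹ = [-12/37; -34/37]
x' = x̄ + K·y = [96/37, 50/37]
P' = (I − K·H)·P̄ = [374/37 36/37; 36/37 102/37]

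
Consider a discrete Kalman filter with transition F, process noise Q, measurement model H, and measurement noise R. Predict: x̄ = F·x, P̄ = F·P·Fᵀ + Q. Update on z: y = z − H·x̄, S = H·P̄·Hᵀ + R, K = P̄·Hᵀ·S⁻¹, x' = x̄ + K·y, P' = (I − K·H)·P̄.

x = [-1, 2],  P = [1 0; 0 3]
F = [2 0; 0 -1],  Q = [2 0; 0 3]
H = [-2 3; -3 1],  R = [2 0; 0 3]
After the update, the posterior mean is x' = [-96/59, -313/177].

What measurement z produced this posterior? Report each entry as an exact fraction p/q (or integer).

z = [-2, 3]

x̄ = F·x = [-2, -2]
P̄ = F·P·Fᵀ + Q = [6 0; 0 6]
S = H·P̄·Hᵀ + R = [80 54; 54 63]
K = P̄·Hᵀ·S⁻¹ = [6/59 -22/59; 45/118 -41/177]
x' − x̄ = [22/59, 41/177] = K·y
y = (KᵀK)⁻¹·Kᵀ·(x' − x̄) = [0, -1]
z = y + H·x̄ = [0, -1] + [-2, 4] = [-2, 3]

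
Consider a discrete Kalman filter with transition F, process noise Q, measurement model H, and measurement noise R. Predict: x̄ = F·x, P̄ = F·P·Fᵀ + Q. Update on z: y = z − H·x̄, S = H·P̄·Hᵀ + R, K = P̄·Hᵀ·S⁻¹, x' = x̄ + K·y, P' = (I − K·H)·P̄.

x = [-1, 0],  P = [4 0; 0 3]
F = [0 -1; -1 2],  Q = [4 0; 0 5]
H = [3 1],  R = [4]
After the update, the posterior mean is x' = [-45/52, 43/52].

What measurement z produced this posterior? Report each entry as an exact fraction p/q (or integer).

x̄ = F·x = [0, 1]
P̄ = F·P·Fᵀ + Q = [7 -6; -6 21]
S = H·P̄·Hᵀ + R = [52]
K = P̄·Hᵀ·S⁻¹ = [15/52; 3/52]
x' − x̄ = [-45/52, -9/52] = K·y
y = (KᵀK)⁻¹·Kᵀ·(x' − x̄) = [-3]
z = y + H·x̄ = [-3] + [1] = [-2]

z = [-2]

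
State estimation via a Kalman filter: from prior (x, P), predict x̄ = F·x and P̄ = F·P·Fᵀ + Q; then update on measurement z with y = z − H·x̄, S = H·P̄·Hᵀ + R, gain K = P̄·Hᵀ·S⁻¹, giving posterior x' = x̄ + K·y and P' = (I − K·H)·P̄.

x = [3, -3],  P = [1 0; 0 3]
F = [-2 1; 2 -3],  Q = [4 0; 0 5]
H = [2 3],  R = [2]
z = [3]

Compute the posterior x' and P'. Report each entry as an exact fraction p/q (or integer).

x̄ = F·x = [-9, 15]
P̄ = F·P·Fᵀ + Q = [11 -13; -13 36]
y = z − H·x̄ = [-24]
S = H·P̄·Hᵀ + R = [214]
K = P̄·Hᵀ·S⁻¹ = [-17/214; 41/107]
x' = x̄ + K·y = [-759/107, 621/107]
P' = (I − K·H)·P̄ = [2065/214 -694/107; -694/107 490/107]

x' = [-759/107, 621/107]
P' = [2065/214 -694/107; -694/107 490/107]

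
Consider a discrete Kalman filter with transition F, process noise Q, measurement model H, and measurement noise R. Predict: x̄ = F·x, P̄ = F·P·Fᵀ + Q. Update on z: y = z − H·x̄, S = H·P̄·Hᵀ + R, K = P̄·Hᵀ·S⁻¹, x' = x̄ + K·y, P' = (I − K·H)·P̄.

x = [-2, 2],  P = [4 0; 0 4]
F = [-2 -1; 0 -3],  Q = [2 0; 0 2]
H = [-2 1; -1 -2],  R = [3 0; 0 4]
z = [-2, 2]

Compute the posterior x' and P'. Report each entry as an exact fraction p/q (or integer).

x̄ = F·x = [2, -6]
P̄ = F·P·Fᵀ + Q = [22 12; 12 38]
y = z − H·x̄ = [8, -8]
S = H·P̄·Hᵀ + R = [81 4; 4 226]
K = P̄·Hᵀ·S⁻¹ = [-3524/9145 -1799/9145; 1758/9145 -3592/9145]
x' = x̄ + K·y = [898/1829, -2414/1829]
P' = (I − K·H)·P̄ = [5668/9145 764/9145; 764/9145 6802/9145]

x' = [898/1829, -2414/1829]
P' = [5668/9145 764/9145; 764/9145 6802/9145]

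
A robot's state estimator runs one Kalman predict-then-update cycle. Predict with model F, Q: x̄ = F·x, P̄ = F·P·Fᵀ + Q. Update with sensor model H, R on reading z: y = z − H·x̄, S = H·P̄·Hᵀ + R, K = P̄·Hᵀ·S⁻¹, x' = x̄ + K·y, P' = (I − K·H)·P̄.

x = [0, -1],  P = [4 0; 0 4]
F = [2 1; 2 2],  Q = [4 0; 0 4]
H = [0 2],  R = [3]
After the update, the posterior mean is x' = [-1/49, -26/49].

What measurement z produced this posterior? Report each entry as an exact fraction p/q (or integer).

x̄ = F·x = [-1, -2]
P̄ = F·P·Fᵀ + Q = [24 24; 24 36]
S = H·P̄·Hᵀ + R = [147]
K = P̄·Hᵀ·S⁻¹ = [16/49; 24/49]
x' − x̄ = [48/49, 72/49] = K·y
y = (KᵀK)⁻¹·Kᵀ·(x' − x̄) = [3]
z = y + H·x̄ = [3] + [-4] = [-1]

z = [-1]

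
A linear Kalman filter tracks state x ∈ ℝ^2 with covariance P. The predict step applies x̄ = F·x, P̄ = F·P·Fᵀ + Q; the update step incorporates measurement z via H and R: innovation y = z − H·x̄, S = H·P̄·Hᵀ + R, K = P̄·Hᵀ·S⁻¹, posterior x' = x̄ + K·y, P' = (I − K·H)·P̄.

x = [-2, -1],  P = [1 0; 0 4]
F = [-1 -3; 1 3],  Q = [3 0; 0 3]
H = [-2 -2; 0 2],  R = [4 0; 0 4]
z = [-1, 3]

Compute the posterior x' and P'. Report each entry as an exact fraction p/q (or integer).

x' = [-235/278, 373/278]
P' = [251/139 -134/139; -134/139 271/278]

x̄ = F·x = [5, -5]
P̄ = F·P·Fᵀ + Q = [40 -37; -37 40]
y = z − H·x̄ = [-1, 13]
S = H·P̄·Hᵀ + R = [28 -12; -12 164]
K = P̄·Hᵀ·S⁻¹ = [-117/278 -67/139; -3/556 271/556]
x' = x̄ + K·y = [-235/278, 373/278]
P' = (I − K·H)·P̄ = [251/139 -134/139; -134/139 271/278]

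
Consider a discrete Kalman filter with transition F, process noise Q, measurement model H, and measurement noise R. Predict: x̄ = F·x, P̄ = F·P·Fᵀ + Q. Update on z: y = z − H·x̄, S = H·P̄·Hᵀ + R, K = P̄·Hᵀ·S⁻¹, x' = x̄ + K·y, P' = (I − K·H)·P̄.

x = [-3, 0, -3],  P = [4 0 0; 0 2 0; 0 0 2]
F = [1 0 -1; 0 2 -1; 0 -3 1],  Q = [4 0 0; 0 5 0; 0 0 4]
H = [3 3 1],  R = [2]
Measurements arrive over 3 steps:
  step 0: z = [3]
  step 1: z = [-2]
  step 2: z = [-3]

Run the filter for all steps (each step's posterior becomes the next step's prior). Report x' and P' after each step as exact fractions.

step 0: x' = [-102/191, 462/191, -501/191], P' = [754/191 -876/191 434/191; -876/191 1496/191 -1786/191; 434/191 -1786/191 4008/191]
step 1: x' = [-157273/161859, 199408/161859, -442189/161859], P' = [968698/161859 -1490746/161859 1613848/161859; -1490746/161859 2994568/161859 -4414384/161859; 1613848/161859 -4414384/161859 8290204/161859]
step 2: x' = [-182232060/314188879, -206572200/314188879, 229491997/314188879], P' = [1982757946/314188879 -3155983888/314188879 3603996930/314188879; -3155983888/314188879 6493755492/314188879 -9802420242/314188879; 3603996930/314188879 -9802420242/314188879 18337359236/314188879]

step 0: x̄ = F·x = [0, 3, -3]
step 0: P̄ = F·P·Fᵀ + Q = [10 2 -2; 2 15 -14; -2 -14 24]
step 0: y = z − H·x̄ = [-3]
step 0: S = H·P̄·Hᵀ + R = [191]
step 0: K = P̄·Hᵀ·S⁻¹ = [34/191; 37/191; -24/191]
step 0: x' = x̄ + K·y = [-102/191, 462/191, -501/191]
step 0: P' = (I − K·H)·P̄ = [754/191 -876/191 434/191; -876/191 1496/191 -1786/191; 434/191 -1786/191 4008/191]
step 1: x̄ = F·x = [399/191, 1425/191, -1887/191]
step 1: P̄ = F·P·Fᵀ + Q = [4658/191 5394/191 -6304/191; 5394/191 18091/191 -21914/191; -6304/191 -21914/191 28952/191]
step 1: y = z − H·x̄ = [-3967/191]
step 1: S = H·P̄·Hᵀ + R = [161859/191]
step 1: K = P̄·Hᵀ·S⁻¹ = [23852/161859; 48541/161859; -55702/161859]
step 1: x' = x̄ + K·y = [-157273/161859, 199408/161859, -442189/161859]
step 1: P' = (I − K·H)·P̄ = [968698/161859 -1490746/161859 1613848/161859; -1490746/161859 2994568/161859 -4414384/161859; 1613848/161859 -4414384/161859 8290204/161859]
step 2: x̄ = F·x = [94972/53953, 280335/53953, -1040413/161859]
step 2: P̄ = F·P·Fᵀ + Q = [2226214/53953 4174544/53953 -5149090/53953; 4174544/53953 12911769/53953 -16109844/53953; -5149090/53953 -16109844/53953 62375056/161859]
step 2: y = z − H·x̄ = [-2822927/161859]
step 2: S = H·P̄·Hᵀ + R = [314188879/161859]
step 2: K = P̄·Hᵀ·S⁻¹ = [42159552/314188879; 105447285/314188879; -128955350/314188879]
step 2: x' = x̄ + K·y = [-182232060/314188879, -206572200/314188879, 229491997/314188879]
step 2: P' = (I − K·H)·P̄ = [1982757946/314188879 -3155983888/314188879 3603996930/314188879; -3155983888/314188879 6493755492/314188879 -9802420242/314188879; 3603996930/314188879 -9802420242/314188879 18337359236/314188879]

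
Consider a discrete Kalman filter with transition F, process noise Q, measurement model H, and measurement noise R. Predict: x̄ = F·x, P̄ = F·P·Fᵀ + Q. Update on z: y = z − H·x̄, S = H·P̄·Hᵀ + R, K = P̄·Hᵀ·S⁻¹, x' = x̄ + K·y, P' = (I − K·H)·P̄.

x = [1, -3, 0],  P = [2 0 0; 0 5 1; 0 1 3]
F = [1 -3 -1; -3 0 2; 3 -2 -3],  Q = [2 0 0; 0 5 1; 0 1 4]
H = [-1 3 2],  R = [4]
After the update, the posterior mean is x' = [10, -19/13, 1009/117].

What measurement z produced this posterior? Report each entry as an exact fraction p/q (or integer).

x̄ = F·x = [10, -3, 9]
P̄ = F·P·Fᵀ + Q = [58 -18 56; -18 35 -39; 56 -39 81]
S = H·P̄·Hᵀ + R = [117]
K = P̄·Hᵀ·S⁻¹ = [0; 5/13; -11/117]
x' − x̄ = [0, 20/13, -44/117] = K·y
y = (KᵀK)⁻¹·Kᵀ·(x' − x̄) = [4]
z = y + H·x̄ = [4] + [-1] = [3]

z = [3]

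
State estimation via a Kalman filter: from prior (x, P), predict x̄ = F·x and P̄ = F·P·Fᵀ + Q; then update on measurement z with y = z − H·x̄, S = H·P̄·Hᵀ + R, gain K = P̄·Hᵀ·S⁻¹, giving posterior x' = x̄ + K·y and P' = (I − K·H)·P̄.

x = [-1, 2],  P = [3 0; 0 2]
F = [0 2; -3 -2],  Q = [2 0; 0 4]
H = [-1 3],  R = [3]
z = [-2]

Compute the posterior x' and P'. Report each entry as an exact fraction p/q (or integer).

x̄ = F·x = [4, -1]
P̄ = F·P·Fᵀ + Q = [10 -8; -8 39]
y = z − H·x̄ = [5]
S = H·P̄·Hᵀ + R = [412]
K = P̄·Hᵀ·S⁻¹ = [-17/206; 125/412]
x' = x̄ + K·y = [739/206, 213/412]
P' = (I − K·H)·P̄ = [741/103 477/206; 477/206 443/412]

x' = [739/206, 213/412]
P' = [741/103 477/206; 477/206 443/412]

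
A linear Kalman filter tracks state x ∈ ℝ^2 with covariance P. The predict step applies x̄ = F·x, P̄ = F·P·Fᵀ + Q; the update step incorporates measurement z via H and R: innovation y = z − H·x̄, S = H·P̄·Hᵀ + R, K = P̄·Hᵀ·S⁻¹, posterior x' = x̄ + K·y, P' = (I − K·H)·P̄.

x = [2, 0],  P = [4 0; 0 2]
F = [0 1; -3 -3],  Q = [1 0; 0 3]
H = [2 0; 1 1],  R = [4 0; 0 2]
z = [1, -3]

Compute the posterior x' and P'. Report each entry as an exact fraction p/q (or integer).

x' = [123/382, -1323/382]
P' = [141/191 -147/191; -147/191 519/191]

x̄ = F·x = [0, -6]
P̄ = F·P·Fᵀ + Q = [3 -6; -6 57]
y = z − H·x̄ = [1, 3]
S = H·P̄·Hᵀ + R = [16 -6; -6 50]
K = P̄·Hᵀ·S⁻¹ = [141/382 -3/191; -147/382 186/191]
x' = x̄ + K·y = [123/382, -1323/382]
P' = (I − K·H)·P̄ = [141/191 -147/191; -147/191 519/191]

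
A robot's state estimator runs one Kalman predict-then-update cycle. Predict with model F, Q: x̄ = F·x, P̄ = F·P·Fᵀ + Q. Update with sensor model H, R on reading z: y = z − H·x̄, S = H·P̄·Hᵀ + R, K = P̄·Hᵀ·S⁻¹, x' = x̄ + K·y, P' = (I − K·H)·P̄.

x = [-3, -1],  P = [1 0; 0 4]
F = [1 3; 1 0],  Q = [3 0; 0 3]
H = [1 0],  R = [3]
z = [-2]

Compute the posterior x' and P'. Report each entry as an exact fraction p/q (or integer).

x̄ = F·x = [-6, -3]
P̄ = F·P·Fᵀ + Q = [40 1; 1 4]
y = z − H·x̄ = [4]
S = H·P̄·Hᵀ + R = [43]
K = P̄·Hᵀ·S⁻¹ = [40/43; 1/43]
x' = x̄ + K·y = [-98/43, -125/43]
P' = (I − K·H)·P̄ = [120/43 3/43; 3/43 171/43]

x' = [-98/43, -125/43]
P' = [120/43 3/43; 3/43 171/43]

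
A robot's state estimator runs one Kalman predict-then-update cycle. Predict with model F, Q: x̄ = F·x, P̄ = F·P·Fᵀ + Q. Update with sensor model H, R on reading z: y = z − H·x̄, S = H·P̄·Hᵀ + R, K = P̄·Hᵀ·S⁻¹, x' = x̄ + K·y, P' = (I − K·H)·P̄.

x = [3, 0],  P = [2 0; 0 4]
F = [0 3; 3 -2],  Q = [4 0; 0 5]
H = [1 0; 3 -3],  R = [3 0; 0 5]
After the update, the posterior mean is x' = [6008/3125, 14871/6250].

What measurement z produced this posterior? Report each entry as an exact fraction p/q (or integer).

x̄ = F·x = [0, 9]
P̄ = F·P·Fᵀ + Q = [40 -24; -24 39]
S = H·P̄·Hᵀ + R = [43 192; 192 1148]
K = P̄·Hᵀ·S⁻¹ = [2264/3125 144/3125; 2184/3125 -3519/12500]
x' − x̄ = [6008/3125, -41379/6250] = K·y
y = (KᵀK)⁻¹·Kᵀ·(x' − x̄) = [1, 26]
z = y + H·x̄ = [1, 26] + [0, -27] = [1, -1]

z = [1, -1]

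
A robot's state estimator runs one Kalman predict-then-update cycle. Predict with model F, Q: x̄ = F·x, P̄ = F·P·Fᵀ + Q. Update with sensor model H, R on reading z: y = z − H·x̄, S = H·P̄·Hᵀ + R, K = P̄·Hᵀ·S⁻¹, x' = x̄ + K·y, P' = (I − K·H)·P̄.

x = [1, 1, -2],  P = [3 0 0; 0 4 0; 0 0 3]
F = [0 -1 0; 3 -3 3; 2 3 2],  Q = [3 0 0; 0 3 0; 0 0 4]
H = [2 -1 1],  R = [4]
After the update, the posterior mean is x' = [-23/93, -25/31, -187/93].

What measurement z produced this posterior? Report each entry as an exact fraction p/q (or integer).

z = [-2]

x̄ = F·x = [-1, -6, 1]
P̄ = F·P·Fᵀ + Q = [7 12 -12; 12 93 0; -12 0 64]
S = H·P̄·Hᵀ + R = [93]
K = P̄·Hᵀ·S⁻¹ = [-10/93; -23/31; 40/93]
x' − x̄ = [70/93, 161/31, -280/93] = K·y
y = (KᵀK)⁻¹·Kᵀ·(x' − x̄) = [-7]
z = y + H·x̄ = [-7] + [5] = [-2]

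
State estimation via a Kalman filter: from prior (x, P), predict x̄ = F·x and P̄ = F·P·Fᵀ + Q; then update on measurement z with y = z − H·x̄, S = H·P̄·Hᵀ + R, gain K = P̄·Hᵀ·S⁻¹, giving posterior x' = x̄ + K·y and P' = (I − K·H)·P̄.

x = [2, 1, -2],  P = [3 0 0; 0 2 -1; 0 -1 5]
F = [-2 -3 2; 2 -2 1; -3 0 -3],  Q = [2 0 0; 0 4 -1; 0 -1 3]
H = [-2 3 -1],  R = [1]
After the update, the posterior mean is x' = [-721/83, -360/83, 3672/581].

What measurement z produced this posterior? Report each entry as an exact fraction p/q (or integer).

x̄ = F·x = [-11, 0, 0]
P̄ = F·P·Fᵀ + Q = [64 17 -21; 17 33 -40; -21 -40 75]
S = H·P̄·Hᵀ + R = [581]
K = P̄·Hᵀ·S⁻¹ = [-8/83; 15/83; -153/581]
x' − x̄ = [192/83, -360/83, 3672/581] = K·y
y = (KᵀK)⁻¹·Kᵀ·(x' − x̄) = [-24]
z = y + H·x̄ = [-24] + [22] = [-2]

z = [-2]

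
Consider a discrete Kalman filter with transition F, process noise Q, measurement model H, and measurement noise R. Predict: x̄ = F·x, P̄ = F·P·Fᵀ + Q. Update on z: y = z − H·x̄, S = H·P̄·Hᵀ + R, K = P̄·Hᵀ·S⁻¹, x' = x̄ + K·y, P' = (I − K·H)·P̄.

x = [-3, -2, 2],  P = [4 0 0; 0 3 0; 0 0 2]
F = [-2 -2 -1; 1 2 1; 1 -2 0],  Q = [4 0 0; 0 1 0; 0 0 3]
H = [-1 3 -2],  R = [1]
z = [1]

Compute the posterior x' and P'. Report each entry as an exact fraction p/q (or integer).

x' = [700/263, -80/263, -595/263]
P' = [3110/263 -656/263 -2512/263; -656/263 969/526 1031/263; -2512/263 1031/263 2819/263]

x̄ = F·x = [8, -5, 1]
P̄ = F·P·Fᵀ + Q = [34 -22 4; -22 19 -8; 4 -8 19]
y = z − H·x̄ = [26]
S = H·P̄·Hᵀ + R = [526]
K = P̄·Hᵀ·S⁻¹ = [-54/263; 95/526; -33/263]
x' = x̄ + K·y = [700/263, -80/263, -595/263]
P' = (I − K·H)·P̄ = [3110/263 -656/263 -2512/263; -656/263 969/526 1031/263; -2512/263 1031/263 2819/263]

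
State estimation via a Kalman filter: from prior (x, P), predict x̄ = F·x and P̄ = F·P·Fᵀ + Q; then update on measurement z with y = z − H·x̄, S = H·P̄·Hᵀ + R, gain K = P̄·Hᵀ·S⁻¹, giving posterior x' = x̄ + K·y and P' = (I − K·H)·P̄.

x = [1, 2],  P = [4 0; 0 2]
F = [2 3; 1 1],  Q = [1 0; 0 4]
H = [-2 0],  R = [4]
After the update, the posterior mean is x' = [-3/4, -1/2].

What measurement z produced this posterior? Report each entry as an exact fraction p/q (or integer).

x̄ = F·x = [8, 3]
P̄ = F·P·Fᵀ + Q = [35 14; 14 10]
S = H·P̄·Hᵀ + R = [144]
K = P̄·Hᵀ·S⁻¹ = [-35/72; -7/36]
x' − x̄ = [-35/4, -7/2] = K·y
y = (KᵀK)⁻¹·Kᵀ·(x' − x̄) = [18]
z = y + H·x̄ = [18] + [-16] = [2]

z = [2]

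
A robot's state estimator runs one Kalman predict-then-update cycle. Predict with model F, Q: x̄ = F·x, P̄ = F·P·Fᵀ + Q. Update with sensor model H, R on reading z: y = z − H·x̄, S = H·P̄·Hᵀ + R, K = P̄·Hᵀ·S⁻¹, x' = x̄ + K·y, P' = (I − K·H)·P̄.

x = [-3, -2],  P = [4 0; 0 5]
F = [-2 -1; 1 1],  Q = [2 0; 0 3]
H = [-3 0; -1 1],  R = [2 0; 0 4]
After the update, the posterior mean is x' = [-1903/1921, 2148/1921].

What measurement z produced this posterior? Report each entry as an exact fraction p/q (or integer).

x̄ = F·x = [8, -5]
P̄ = F·P·Fᵀ + Q = [23 -13; -13 12]
S = H·P̄·Hᵀ + R = [209 108; 108 65]
K = P̄·Hᵀ·S⁻¹ = [-597/1921 -72/1921; -165/1921 1013/1921]
x' − x̄ = [-17271/1921, 11753/1921] = K·y
y = (KᵀK)⁻¹·Kᵀ·(x' − x̄) = [27, 16]
z = y + H·x̄ = [27, 16] + [-24, -13] = [3, 3]

z = [3, 3]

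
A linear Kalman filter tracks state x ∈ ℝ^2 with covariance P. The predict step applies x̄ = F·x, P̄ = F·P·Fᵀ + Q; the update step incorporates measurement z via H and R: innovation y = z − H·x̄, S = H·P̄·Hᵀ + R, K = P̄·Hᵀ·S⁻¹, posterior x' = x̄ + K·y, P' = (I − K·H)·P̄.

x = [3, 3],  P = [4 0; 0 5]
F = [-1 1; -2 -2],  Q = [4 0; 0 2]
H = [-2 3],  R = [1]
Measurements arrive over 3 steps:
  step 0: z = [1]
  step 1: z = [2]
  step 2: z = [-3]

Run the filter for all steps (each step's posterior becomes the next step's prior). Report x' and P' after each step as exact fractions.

step 0: x' = [-1184/419, -662/419], P' = [4423/419 2938/419; 2938/419 1998/419]
step 1: x' = [14642/21123, 456088/401337], P' = [99133/21123 66266/21123; 66266/21123 886162/401337]
step 2: x' = [100562930/181477051, -115620926/181477051], P' = [826825315/181477051 551973654/181477051; 551973654/181477051 388606478/181477051]

step 0: x̄ = F·x = [0, -12]
step 0: P̄ = F·P·Fᵀ + Q = [13 -2; -2 38]
step 0: y = z − H·x̄ = [37]
step 0: S = H·P̄·Hᵀ + R = [419]
step 0: K = P̄·Hᵀ·S⁻¹ = [-32/419; 118/419]
step 0: x' = x̄ + K·y = [-1184/419, -662/419]
step 0: P' = (I − K·H)·P̄ = [4423/419 2938/419; 2938/419 1998/419]
step 1: x̄ = F·x = [522/419, 3692/419]
step 1: P̄ = F·P·Fᵀ + Q = [2221/419 4850/419; 4850/419 50026/419]
step 1: y = z − H·x̄ = [-9194/419]
step 1: S = H·P̄·Hᵀ + R = [401337/419]
step 1: K = P̄·Hᵀ·S⁻¹ = [532/21123; 140378/401337]
step 1: x' = x̄ + K·y = [14642/21123, 456088/401337]
step 1: P' = (I − K·H)·P̄ = [99133/21123 66266/21123; 66266/21123 886162/401337]
step 2: x̄ = F·x = [177890/401337, -489524/133779]
step 2: P̄ = F·P·Fᵀ + Q = [1856929/401337 664910/133779; 664910/133779 2439318/44593]
step 2: y = z − H·x̄ = [3557485/401337]
step 2: S = H·P̄·Hᵀ + R = [181477051/401337]
step 2: K = P̄·Hᵀ·S⁻¹ = [2270332/181477051; 61872126/181477051]
step 2: x' = x̄ + K·y = [100562930/181477051, -115620926/181477051]
step 2: P' = (I − K·H)·P̄ = [826825315/181477051 551973654/181477051; 551973654/181477051 388606478/181477051]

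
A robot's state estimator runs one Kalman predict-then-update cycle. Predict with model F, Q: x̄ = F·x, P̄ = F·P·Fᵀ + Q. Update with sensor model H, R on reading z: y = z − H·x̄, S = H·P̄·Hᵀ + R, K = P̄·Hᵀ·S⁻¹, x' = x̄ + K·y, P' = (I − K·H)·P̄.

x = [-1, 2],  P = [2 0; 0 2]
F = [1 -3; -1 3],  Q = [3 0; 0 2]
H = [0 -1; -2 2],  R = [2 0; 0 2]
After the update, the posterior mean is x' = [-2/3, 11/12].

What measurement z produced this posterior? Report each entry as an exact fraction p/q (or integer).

x̄ = F·x = [-7, 7]
P̄ = F·P·Fᵀ + Q = [23 -20; -20 22]
S = H·P̄·Hᵀ + R = [24 -84; -84 342]
K = P̄·Hᵀ·S⁻¹ = [-1/3 -1/3; -13/32 7/48]
x' − x̄ = [19/3, -73/12] = K·y
y = (KᵀK)⁻¹·Kᵀ·(x' − x̄) = [6, -25]
z = y + H·x̄ = [6, -25] + [-7, 28] = [-1, 3]

z = [-1, 3]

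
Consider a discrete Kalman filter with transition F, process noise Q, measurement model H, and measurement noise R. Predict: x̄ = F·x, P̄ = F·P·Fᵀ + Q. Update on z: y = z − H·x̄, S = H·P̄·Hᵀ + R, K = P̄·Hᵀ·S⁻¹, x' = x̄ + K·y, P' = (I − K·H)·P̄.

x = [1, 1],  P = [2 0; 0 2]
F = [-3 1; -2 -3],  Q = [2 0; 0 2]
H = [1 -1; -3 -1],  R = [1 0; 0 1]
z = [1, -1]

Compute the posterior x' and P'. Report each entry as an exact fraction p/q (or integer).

x' = [4870/9581, -5549/9581]
P' = [1182/9581 -1154/9581; -1154/9581 5828/9581]

x̄ = F·x = [-2, -5]
P̄ = F·P·Fᵀ + Q = [22 6; 6 28]
y = z − H·x̄ = [-2, -12]
S = H·P̄·Hᵀ + R = [39 -26; -26 263]
K = P̄·Hᵀ·S⁻¹ = [2336/9581 -184/737; -6982/9581 -182/737]
x' = x̄ + K·y = [4870/9581, -5549/9581]
P' = (I − K·H)·P̄ = [1182/9581 -1154/9581; -1154/9581 5828/9581]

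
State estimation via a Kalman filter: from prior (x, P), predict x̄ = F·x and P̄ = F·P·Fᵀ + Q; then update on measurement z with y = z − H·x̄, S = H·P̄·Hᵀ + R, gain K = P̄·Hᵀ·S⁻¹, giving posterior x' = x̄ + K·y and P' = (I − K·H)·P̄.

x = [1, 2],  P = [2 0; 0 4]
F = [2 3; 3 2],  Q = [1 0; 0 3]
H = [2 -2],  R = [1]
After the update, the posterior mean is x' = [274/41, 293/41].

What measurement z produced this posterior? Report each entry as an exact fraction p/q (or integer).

z = [-1]

x̄ = F·x = [8, 7]
P̄ = F·P·Fᵀ + Q = [45 36; 36 37]
S = H·P̄·Hᵀ + R = [41]
K = P̄·Hᵀ·S⁻¹ = [18/41; -2/41]
x' − x̄ = [-54/41, 6/41] = K·y
y = (KᵀK)⁻¹·Kᵀ·(x' − x̄) = [-3]
z = y + H·x̄ = [-3] + [2] = [-1]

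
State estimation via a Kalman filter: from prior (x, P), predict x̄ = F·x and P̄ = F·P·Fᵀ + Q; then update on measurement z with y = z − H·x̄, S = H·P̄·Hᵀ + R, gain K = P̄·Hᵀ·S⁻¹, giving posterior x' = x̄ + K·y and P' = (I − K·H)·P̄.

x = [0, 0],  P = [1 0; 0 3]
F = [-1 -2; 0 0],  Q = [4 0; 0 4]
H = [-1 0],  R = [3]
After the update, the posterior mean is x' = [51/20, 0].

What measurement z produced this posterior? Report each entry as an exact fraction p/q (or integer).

x̄ = F·x = [0, 0]
P̄ = F·P·Fᵀ + Q = [17 0; 0 4]
S = H·P̄·Hᵀ + R = [20]
K = P̄·Hᵀ·S⁻¹ = [-17/20; 0]
x' − x̄ = [51/20, 0] = K·y
y = (KᵀK)⁻¹·Kᵀ·(x' − x̄) = [-3]
z = y + H·x̄ = [-3] + [0] = [-3]

z = [-3]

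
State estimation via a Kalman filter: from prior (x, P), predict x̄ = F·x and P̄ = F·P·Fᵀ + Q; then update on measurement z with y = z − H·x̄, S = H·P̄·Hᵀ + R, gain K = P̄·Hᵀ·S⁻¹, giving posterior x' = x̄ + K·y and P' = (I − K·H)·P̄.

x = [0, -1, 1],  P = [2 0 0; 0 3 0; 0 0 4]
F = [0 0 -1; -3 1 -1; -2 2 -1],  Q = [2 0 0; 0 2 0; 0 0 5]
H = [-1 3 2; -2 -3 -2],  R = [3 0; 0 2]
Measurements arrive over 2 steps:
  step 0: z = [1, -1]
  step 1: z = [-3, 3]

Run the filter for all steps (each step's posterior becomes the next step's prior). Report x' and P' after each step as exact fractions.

step 0: x' = [-1589/33407, 20393/33407, -13605/33407], P' = [16726/33407 -2696/33407 -2572/33407; -2696/33407 66178/33407 -94186/33407; -2572/33407 -94186/33407 146275/33407]
step 1: x' = [-12469059/208397047, -403360937/625191141, -102772003/208397047], P' = [97171378/208397047 -24563942/208397047 -494926/208397047; -24563942/208397047 823124930/625191141 -378664848/208397047; -494926/208397047 -378664848/208397047 595245031/208397047]

step 0: x̄ = F·x = [-1, -2, -3]
step 0: P̄ = F·P·Fᵀ + Q = [6 4 4; 4 27 22; 4 22 29]
step 0: y = z − H·x̄ = [12, -15]
step 0: S = H·P̄·Hᵀ + R = [592 -631; -631 729]
step 0: K = P̄·Hᵀ·S⁻¹ = [-9986/33407 -10110/33407; 4286/33407 -2385/33407; 4188/33407 -2424/33407]
step 0: x' = x̄ + K·y = [-1589/33407, 20393/33407, -13605/33407]
step 0: P' = (I − K·H)·P̄ = [16726/33407 -2696/33407 -2572/33407; -2696/33407 66178/33407 -94186/33407; -2572/33407 -94186/33407 146275/33407]
step 1: x̄ = F·x = [13605/33407, 38765/33407, 57569/33407]
step 1: P̄ = F·P·Fᵀ + Q = [213089/33407 232745/33407 329503/33407; 232745/33407 618917/33407 670253/33407; 329503/33407 670253/33407 1032950/33407]
step 1: y = z − H·x̄ = [-318049/33407, 32624/3037]
step 1: S = H·P̄·Hᵀ + R = [15343917/33407 -1697832/3037; -1697832/3037 2190293/3037]
step 1: K = P̄·Hᵀ·S⁻¹ = [-57284352/208397047 -59830539/208397047; 90359176/625191141 -8333675/208397047; 18330148/208397047 -26752833/208397047]
step 1: x' = x̄ + K·y = [-12469059/208397047, -403360937/625191141, -102772003/208397047]
step 1: P' = (I − K·H)·P̄ = [97171378/208397047 -24563942/208397047 -494926/208397047; -24563942/208397047 823124930/625191141 -378664848/208397047; -494926/208397047 -378664848/208397047 595245031/208397047]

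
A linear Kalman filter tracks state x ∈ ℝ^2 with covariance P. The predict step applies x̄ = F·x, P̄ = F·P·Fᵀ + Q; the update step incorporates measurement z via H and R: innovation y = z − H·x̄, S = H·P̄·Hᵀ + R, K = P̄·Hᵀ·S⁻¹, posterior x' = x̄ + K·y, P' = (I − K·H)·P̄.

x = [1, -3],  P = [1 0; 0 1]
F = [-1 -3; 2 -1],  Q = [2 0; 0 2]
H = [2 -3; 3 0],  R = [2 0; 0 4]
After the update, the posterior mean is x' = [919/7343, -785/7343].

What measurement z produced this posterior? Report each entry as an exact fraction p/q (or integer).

x̄ = F·x = [8, 5]
P̄ = F·P·Fᵀ + Q = [12 1; 1 7]
S = H·P̄·Hᵀ + R = [101 63; 63 112]
K = P̄·Hᵀ·S⁻¹ = [12/1049 2313/7343; -331/1049 1500/7343]
x' − x̄ = [-57825/7343, -37500/7343] = K·y
y = (KᵀK)⁻¹·Kᵀ·(x' − x̄) = [0, -25]
z = y + H·x̄ = [0, -25] + [1, 24] = [1, -1]

z = [1, -1]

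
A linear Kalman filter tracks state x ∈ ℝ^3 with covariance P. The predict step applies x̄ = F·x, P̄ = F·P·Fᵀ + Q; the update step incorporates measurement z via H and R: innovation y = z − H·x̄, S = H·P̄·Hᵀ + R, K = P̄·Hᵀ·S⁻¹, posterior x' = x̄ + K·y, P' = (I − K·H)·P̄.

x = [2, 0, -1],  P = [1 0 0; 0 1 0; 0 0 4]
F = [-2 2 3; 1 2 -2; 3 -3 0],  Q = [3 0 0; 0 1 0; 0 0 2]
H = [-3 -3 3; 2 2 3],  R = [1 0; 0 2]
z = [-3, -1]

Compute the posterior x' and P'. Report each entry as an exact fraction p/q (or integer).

x̄ = F·x = [-7, 4, 6]
P̄ = F·P·Fᵀ + Q = [47 -22 -12; -22 22 -3; -12 -3 20]
y = z − H·x̄ = [-30, -13]
S = H·P̄·Hᵀ + R = [676 75; 75 102]
K = P̄·Hᵀ·S⁻¹ = [-4124/21109 17789/63327; -81/21109 -1803/21109; 2820/21109 4135/21109]
x' = x̄ + K·y = [-303386/63327, 110305/21109, -11701/21109]
P' = (I − K·H)·P̄ = [1354031/63327 -448147/21109 1822/21109; -448147/21109 447442/21109 -732/21109; 1822/21109 -732/21109 2030/21109]

x' = [-303386/63327, 110305/21109, -11701/21109]
P' = [1354031/63327 -448147/21109 1822/21109; -448147/21109 447442/21109 -732/21109; 1822/21109 -732/21109 2030/21109]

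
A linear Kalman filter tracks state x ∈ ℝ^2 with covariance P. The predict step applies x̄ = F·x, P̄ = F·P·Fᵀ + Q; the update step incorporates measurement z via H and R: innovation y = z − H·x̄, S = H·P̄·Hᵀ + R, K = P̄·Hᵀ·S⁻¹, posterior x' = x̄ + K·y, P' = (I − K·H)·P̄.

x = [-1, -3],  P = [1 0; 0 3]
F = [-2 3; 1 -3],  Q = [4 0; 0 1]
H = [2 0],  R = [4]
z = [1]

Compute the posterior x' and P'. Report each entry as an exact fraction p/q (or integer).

x̄ = F·x = [-7, 8]
P̄ = F·P·Fᵀ + Q = [35 -29; -29 29]
y = z − H·x̄ = [15]
S = H·P̄·Hᵀ + R = [144]
K = P̄·Hᵀ·S⁻¹ = [35/72; -29/72]
x' = x̄ + K·y = [7/24, 47/24]
P' = (I − K·H)·P̄ = [35/36 -29/36; -29/36 203/36]

x' = [7/24, 47/24]
P' = [35/36 -29/36; -29/36 203/36]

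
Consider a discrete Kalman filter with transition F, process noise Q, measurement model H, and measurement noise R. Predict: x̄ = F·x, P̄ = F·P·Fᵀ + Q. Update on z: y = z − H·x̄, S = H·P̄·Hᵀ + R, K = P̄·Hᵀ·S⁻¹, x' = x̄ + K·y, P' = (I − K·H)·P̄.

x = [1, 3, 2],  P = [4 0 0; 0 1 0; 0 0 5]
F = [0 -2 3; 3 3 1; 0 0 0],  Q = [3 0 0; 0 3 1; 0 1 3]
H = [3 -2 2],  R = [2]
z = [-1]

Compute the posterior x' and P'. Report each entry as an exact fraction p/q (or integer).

x̄ = F·x = [0, 14, 0]
P̄ = F·P·Fᵀ + Q = [52 9 0; 9 53 1; 0 1 3]
y = z − H·x̄ = [27]
S = H·P̄·Hᵀ + R = [578]
K = P̄·Hᵀ·S⁻¹ = [69/289; -77/578; 2/289]
x' = x̄ + K·y = [1863/289, 6013/578, 54/289]
P' = (I − K·H)·P̄ = [5506/289 7914/289 -276/289; 7914/289 24705/578 443/289; -276/289 443/289 859/289]

x' = [1863/289, 6013/578, 54/289]
P' = [5506/289 7914/289 -276/289; 7914/289 24705/578 443/289; -276/289 443/289 859/289]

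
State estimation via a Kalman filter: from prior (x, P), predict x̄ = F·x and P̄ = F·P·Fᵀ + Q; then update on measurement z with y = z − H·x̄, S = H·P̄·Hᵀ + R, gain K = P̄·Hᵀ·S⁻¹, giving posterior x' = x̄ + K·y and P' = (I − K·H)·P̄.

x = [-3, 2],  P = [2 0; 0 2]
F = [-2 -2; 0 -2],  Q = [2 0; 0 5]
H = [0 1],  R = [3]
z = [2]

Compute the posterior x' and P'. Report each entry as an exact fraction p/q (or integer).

x̄ = F·x = [2, -4]
P̄ = F·P·Fᵀ + Q = [18 8; 8 13]
y = z − H·x̄ = [6]
S = H·P̄·Hᵀ + R = [16]
K = P̄·Hᵀ·S⁻¹ = [1/2; 13/16]
x' = x̄ + K·y = [5, 7/8]
P' = (I − K·H)·P̄ = [14 3/2; 3/2 39/16]

x' = [5, 7/8]
P' = [14 3/2; 3/2 39/16]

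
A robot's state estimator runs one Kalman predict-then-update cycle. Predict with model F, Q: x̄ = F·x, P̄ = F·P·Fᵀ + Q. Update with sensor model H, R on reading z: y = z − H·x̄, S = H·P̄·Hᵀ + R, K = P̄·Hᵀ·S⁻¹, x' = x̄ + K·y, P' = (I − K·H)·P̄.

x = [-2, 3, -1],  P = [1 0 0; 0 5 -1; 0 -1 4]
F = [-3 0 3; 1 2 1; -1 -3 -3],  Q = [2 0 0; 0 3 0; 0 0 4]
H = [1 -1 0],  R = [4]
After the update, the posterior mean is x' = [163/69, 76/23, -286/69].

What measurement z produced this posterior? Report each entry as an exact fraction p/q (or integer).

x̄ = F·x = [3, 3, -4]
P̄ = F·P·Fᵀ + Q = [47 3 -24; 3 24 -34; -24 -34 68]
S = H·P̄·Hᵀ + R = [69]
K = P̄·Hᵀ·S⁻¹ = [44/69; -7/23; 10/69]
x' − x̄ = [-44/69, 7/23, -10/69] = K·y
y = (KᵀK)⁻¹·Kᵀ·(x' − x̄) = [-1]
z = y + H·x̄ = [-1] + [0] = [-1]

z = [-1]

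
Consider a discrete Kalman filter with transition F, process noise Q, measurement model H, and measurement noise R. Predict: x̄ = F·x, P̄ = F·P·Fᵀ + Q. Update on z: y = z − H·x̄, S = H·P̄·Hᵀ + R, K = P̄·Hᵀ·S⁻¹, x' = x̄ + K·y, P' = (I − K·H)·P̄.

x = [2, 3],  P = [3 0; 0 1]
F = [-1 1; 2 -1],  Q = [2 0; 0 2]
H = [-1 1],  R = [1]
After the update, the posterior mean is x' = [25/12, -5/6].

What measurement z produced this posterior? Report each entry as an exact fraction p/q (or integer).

z = [-3]

x̄ = F·x = [1, 1]
P̄ = F·P·Fᵀ + Q = [6 -7; -7 15]
S = H·P̄·Hᵀ + R = [36]
K = P̄·Hᵀ·S⁻¹ = [-13/36; 11/18]
x' − x̄ = [13/12, -11/6] = K·y
y = (KᵀK)⁻¹·Kᵀ·(x' − x̄) = [-3]
z = y + H·x̄ = [-3] + [0] = [-3]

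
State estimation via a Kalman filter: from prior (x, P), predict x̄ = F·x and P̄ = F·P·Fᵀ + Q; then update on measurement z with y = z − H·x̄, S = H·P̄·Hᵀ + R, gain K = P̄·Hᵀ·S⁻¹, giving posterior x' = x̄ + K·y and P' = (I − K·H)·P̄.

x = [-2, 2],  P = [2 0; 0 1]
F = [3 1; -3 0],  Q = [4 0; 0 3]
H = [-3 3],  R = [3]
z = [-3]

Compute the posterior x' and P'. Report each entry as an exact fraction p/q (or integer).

x' = [389/241, 159/241]
P' = [500/241 459/241; 459/241 498/241]

x̄ = F·x = [-4, 6]
P̄ = F·P·Fᵀ + Q = [23 -18; -18 21]
y = z − H·x̄ = [-33]
S = H·P̄·Hᵀ + R = [723]
K = P̄·Hᵀ·S⁻¹ = [-41/241; 39/241]
x' = x̄ + K·y = [389/241, 159/241]
P' = (I − K·H)·P̄ = [500/241 459/241; 459/241 498/241]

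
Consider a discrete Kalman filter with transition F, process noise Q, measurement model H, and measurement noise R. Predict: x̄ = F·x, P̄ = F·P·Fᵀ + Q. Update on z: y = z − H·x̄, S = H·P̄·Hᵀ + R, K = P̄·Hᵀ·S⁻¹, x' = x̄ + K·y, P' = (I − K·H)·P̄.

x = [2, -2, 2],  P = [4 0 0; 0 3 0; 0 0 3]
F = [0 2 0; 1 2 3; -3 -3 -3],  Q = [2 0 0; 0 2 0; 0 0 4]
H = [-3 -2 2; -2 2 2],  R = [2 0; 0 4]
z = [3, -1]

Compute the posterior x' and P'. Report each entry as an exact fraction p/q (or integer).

x' = [-56439/15238, 344/7619, -30836/7619]
P' = [43774/7619 -11796/7619 53629/7619; -11796/7619 5895/7619 -13611/7619; 53629/7619 -13611/7619 68463/7619]

x̄ = F·x = [-4, 4, -6]
P̄ = F·P·Fᵀ + Q = [14 12 -18; 12 45 -57; -18 -57 94]
y = z − H·x̄ = [11, -5]
S = H·P̄·Hᵀ + R = [1500 436; 436 208]
K = P̄·Hᵀ·S⁻¹ = [-236/7619 -1941/15238; -1812/7619 2040/7619; 3261/15238 1223/15238]
x' = x̄ + K·y = [-56439/15238, 344/7619, -30836/7619]
P' = (I − K·H)·P̄ = [43774/7619 -11796/7619 53629/7619; -11796/7619 5895/7619 -13611/7619; 53629/7619 -13611/7619 68463/7619]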